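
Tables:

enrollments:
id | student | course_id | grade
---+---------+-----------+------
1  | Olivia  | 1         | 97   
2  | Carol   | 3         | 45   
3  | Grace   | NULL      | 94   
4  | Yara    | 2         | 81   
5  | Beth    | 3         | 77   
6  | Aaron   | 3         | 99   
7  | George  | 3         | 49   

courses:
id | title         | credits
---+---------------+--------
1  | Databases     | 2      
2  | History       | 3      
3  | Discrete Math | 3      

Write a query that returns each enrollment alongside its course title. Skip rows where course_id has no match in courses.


INNER JOIN keeps only enrollments rows whose course_id matches an id in courses. Walk through each enrollment:
  - enrollment 1 (Olivia): course_id=1 -> matches Databases
  - enrollment 2 (Carol): course_id=3 -> matches Discrete Math
  - enrollment 3 (Grace): course_id=NULL, no match -> dropped
  - enrollment 4 (Yara): course_id=2 -> matches History
  - enrollment 5 (Beth): course_id=3 -> matches Discrete Math
  - enrollment 6 (Aaron): course_id=3 -> matches Discrete Math
  - enrollment 7 (George): course_id=3 -> matches Discrete Math
So 1 of 7 rows is dropped.

SQL:
SELECT a.student, b.title AS course
FROM enrollments a
INNER JOIN courses b ON a.course_id = b.id

Result:
student | course       
--------+--------------
Olivia  | Databases    
Carol   | Discrete Math
Yara    | History      
Beth    | Discrete Math
Aaron   | Discrete Math
George  | Discrete Math


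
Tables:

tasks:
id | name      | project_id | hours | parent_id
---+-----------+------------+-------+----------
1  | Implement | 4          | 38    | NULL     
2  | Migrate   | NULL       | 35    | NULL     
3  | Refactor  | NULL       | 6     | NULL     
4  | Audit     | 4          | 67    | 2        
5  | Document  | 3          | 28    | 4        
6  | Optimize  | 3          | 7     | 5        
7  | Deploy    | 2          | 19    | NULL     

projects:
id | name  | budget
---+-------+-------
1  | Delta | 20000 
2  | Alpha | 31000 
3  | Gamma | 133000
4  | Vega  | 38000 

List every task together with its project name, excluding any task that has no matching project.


INNER JOIN keeps only tasks rows whose project_id matches an id in projects. Walk through each task:
  - task 1 (Implement): project_id=4 -> matches Vega
  - task 2 (Migrate): project_id=NULL, no match -> dropped
  - task 3 (Refactor): project_id=NULL, no match -> dropped
  - task 4 (Audit): project_id=4 -> matches Vega
  - task 5 (Document): project_id=3 -> matches Gamma
  - task 6 (Optimize): project_id=3 -> matches Gamma
  - task 7 (Deploy): project_id=2 -> matches Alpha
So 2 of 7 rows are dropped.

SQL:
SELECT a.name, b.name AS project
FROM tasks a
INNER JOIN projects b ON a.project_id = b.id

Result:
name      | project
----------+--------
Implement | Vega   
Audit     | Vega   
Document  | Gamma  
Optimize  | Gamma  
Deploy    | Alpha  


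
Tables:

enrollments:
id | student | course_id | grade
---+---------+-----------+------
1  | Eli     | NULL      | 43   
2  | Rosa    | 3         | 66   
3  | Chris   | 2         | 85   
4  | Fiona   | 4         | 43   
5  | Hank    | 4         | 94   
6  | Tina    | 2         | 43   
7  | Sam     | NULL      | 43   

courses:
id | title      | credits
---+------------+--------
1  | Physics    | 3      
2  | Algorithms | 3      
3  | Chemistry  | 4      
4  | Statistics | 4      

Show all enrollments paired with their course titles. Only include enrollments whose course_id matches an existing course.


INNER JOIN keeps only enrollments rows whose course_id matches an id in courses. Walk through each enrollment:
  - enrollment 1 (Eli): course_id=NULL, no match -> dropped
  - enrollment 2 (Rosa): course_id=3 -> matches Chemistry
  - enrollment 3 (Chris): course_id=2 -> matches Algorithms
  - enrollment 4 (Fiona): course_id=4 -> matches Statistics
  - enrollment 5 (Hank): course_id=4 -> matches Statistics
  - enrollment 6 (Tina): course_id=2 -> matches Algorithms
  - enrollment 7 (Sam): course_id=NULL, no match -> dropped
So 2 of 7 rows are dropped.

SQL:
SELECT a.student, b.title AS course
FROM enrollments a
INNER JOIN courses b ON a.course_id = b.id

Result:
student | course    
--------+-----------
Rosa    | Chemistry 
Chris   | Algorithms
Fiona   | Statistics
Hank    | Statistics
Tina    | Algorithms


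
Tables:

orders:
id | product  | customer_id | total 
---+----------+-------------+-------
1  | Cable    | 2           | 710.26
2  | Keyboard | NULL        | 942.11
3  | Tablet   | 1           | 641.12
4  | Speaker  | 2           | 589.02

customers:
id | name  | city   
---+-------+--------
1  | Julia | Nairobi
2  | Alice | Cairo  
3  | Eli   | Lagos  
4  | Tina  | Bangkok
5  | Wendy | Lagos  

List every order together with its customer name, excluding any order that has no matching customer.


INNER JOIN keeps only orders rows whose customer_id matches an id in customers. Walk through each order:
  - order 1 (Cable): customer_id=2 -> matches Alice
  - order 2 (Keyboard): customer_id=NULL, no match -> dropped
  - order 3 (Tablet): customer_id=1 -> matches Julia
  - order 4 (Speaker): customer_id=2 -> matches Alice
So 1 of 4 rows is dropped.

SQL:
SELECT a.product, b.name AS customer
FROM orders a
INNER JOIN customers b ON a.customer_id = b.id

Result:
product | customer
--------+---------
Cable   | Alice   
Tablet  | Julia   
Speaker | Alice   


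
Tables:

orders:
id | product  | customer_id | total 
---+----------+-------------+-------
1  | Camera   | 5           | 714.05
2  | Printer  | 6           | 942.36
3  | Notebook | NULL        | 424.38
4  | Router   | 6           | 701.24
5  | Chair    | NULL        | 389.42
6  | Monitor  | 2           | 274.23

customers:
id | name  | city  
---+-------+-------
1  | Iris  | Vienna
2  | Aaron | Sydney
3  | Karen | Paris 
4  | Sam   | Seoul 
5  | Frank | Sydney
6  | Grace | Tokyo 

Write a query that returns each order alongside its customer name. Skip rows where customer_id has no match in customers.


INNER JOIN keeps only orders rows whose customer_id matches an id in customers. Walk through each order:
  - order 1 (Camera): customer_id=5 -> matches Frank
  - order 2 (Printer): customer_id=6 -> matches Grace
  - order 3 (Notebook): customer_id=NULL, no match -> dropped
  - order 4 (Router): customer_id=6 -> matches Grace
  - order 5 (Chair): customer_id=NULL, no match -> dropped
  - order 6 (Monitor): customer_id=2 -> matches Aaron
So 2 of 6 rows are dropped.

SQL:
SELECT a.product, b.name AS customer
FROM orders a
INNER JOIN customers b ON a.customer_id = b.id

Result:
product | customer
--------+---------
Camera  | Frank   
Printer | Grace   
Router  | Grace   
Monitor | Aaron   


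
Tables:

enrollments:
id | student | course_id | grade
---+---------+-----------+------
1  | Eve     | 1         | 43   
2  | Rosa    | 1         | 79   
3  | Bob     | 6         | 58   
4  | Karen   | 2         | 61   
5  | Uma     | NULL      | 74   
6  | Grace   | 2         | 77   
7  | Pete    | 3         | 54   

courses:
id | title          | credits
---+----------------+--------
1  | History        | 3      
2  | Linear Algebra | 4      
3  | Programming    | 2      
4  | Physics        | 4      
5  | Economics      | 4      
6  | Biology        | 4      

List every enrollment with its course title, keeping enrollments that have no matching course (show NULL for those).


LEFT JOIN keeps every row from enrollments (the left table); where course_id has no match in courses, the course columns become NULL. Walk through each enrollment:
  - enrollment 1 (Eve): course_id=1 -> matches History
  - enrollment 2 (Rosa): course_id=1 -> matches History
  - enrollment 3 (Bob): course_id=6 -> matches Biology
  - enrollment 4 (Karen): course_id=2 -> matches Linear Algebra
  - enrollment 5 (Uma): course_id=NULL, no match -> kept with NULL
  - enrollment 6 (Grace): course_id=2 -> matches Linear Algebra
  - enrollment 7 (Pete): course_id=3 -> matches Programming
All 7 rows appear; 1 has NULL course.

SQL:
SELECT a.student, b.title AS course
FROM enrollments a
LEFT JOIN courses b ON a.course_id = b.id

Result:
student | course        
--------+---------------
Eve     | History       
Rosa    | History       
Bob     | Biology       
Karen   | Linear Algebra
Uma     | NULL          
Grace   | Linear Algebra
Pete    | Programming   


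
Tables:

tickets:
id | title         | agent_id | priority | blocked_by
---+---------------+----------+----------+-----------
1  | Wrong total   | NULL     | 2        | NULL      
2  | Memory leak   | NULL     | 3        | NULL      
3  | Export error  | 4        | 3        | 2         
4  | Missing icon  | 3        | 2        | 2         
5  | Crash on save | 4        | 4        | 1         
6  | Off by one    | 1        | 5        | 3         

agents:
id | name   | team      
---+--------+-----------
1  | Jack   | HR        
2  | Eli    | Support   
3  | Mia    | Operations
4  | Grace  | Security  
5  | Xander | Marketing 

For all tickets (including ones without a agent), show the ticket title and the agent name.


LEFT JOIN keeps every row from tickets (the left table); where agent_id has no match in agents, the agent columns become NULL. Walk through each ticket:
  - ticket 1 (Wrong total): agent_id=NULL, no match -> kept with NULL
  - ticket 2 (Memory leak): agent_id=NULL, no match -> kept with NULL
  - ticket 3 (Export error): agent_id=4 -> matches Grace
  - ticket 4 (Missing icon): agent_id=3 -> matches Mia
  - ticket 5 (Crash on save): agent_id=4 -> matches Grace
  - ticket 6 (Off by one): agent_id=1 -> matches Jack
All 6 rows appear; 2 have NULL agent.

SQL:
SELECT a.title, b.name AS agent
FROM tickets a
LEFT JOIN agents b ON a.agent_id = b.id

Result:
title         | agent
--------------+------
Wrong total   | NULL 
Memory leak   | NULL 
Export error  | Grace
Missing icon  | Mia  
Crash on save | Grace
Off by one    | Jack 


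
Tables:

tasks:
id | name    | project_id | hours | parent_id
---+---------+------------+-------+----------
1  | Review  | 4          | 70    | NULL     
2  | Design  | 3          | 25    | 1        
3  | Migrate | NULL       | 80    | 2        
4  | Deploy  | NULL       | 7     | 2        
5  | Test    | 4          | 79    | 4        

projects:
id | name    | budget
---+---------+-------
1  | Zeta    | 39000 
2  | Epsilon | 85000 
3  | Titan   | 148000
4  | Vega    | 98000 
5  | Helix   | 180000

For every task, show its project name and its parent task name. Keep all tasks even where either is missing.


Two LEFT JOINs from the same base table tasks: one to projects via project_id, one to tasks itself via parent_id. Both are LEFT so every task is preserved.
Match against projects:
  - task 1 (Review): project_id=4 -> matches Vega
  - task 2 (Design): project_id=3 -> matches Titan
  - task 3 (Migrate): project_id=NULL, no match -> kept with NULL
  - task 4 (Deploy): project_id=NULL, no match -> kept with NULL
  - task 5 (Test): project_id=4 -> matches Vega
Match against tasks (self):
  - task 1 (Review): parent_id=NULL -> NULL
  - task 2 (Design): parent_id=1 -> Review
  - task 3 (Migrate): parent_id=2 -> Design
  - task 4 (Deploy): parent_id=2 -> Design
  - task 5 (Test): parent_id=4 -> Deploy

SQL:
SELECT a.name, b.name AS project, c.name AS parent
FROM tasks a
LEFT JOIN projects b ON a.project_id = b.id
LEFT JOIN tasks c ON a.parent_id = c.id

Result:
name    | project | parent
--------+---------+-------
Review  | Vega    | NULL  
Design  | Titan   | Review
Migrate | NULL    | Design
Deploy  | NULL    | Design
Test    | Vega    | Deploy


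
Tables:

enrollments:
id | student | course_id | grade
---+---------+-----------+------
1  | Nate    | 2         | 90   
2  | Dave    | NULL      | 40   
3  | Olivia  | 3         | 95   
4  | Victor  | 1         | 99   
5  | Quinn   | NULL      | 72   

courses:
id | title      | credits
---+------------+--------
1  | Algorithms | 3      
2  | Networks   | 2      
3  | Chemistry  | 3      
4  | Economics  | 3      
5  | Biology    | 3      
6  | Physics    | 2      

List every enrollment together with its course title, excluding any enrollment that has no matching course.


INNER JOIN keeps only enrollments rows whose course_id matches an id in courses. Walk through each enrollment:
  - enrollment 1 (Nate): course_id=2 -> matches Networks
  - enrollment 2 (Dave): course_id=NULL, no match -> dropped
  - enrollment 3 (Olivia): course_id=3 -> matches Chemistry
  - enrollment 4 (Victor): course_id=1 -> matches Algorithms
  - enrollment 5 (Quinn): course_id=NULL, no match -> dropped
So 2 of 5 rows are dropped.

SQL:
SELECT a.student, b.title AS course
FROM enrollments a
INNER JOIN courses b ON a.course_id = b.id

Result:
student | course    
--------+-----------
Nate    | Networks  
Olivia  | Chemistry 
Victor  | Algorithms


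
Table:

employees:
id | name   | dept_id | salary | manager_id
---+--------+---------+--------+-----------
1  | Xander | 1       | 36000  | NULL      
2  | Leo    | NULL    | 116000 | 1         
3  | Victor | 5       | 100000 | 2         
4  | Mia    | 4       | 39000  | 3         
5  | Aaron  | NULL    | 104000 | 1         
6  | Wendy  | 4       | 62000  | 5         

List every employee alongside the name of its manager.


This is a self-join: employees is joined to a second copy of itself, matching each row's manager_id to another row's id. Use LEFT JOIN so rows with manager_id=NULL are kept.
  - employee 1 (Xander): manager_id=NULL -> NULL
  - employee 2 (Leo): manager_id=1 -> Xander
  - employee 3 (Victor): manager_id=2 -> Leo
  - employee 4 (Mia): manager_id=3 -> Victor
  - employee 5 (Aaron): manager_id=1 -> Xander
  - employee 6 (Wendy): manager_id=5 -> Aaron

SQL:
SELECT a.name AS item, b.name AS manager
FROM employees a
LEFT JOIN employees b ON a.manager_id = b.id

Result:
item   | manager
-------+--------
Xander | NULL   
Leo    | Xander 
Victor | Leo    
Mia    | Victor 
Aaron  | Xander 
Wendy  | Aaron  


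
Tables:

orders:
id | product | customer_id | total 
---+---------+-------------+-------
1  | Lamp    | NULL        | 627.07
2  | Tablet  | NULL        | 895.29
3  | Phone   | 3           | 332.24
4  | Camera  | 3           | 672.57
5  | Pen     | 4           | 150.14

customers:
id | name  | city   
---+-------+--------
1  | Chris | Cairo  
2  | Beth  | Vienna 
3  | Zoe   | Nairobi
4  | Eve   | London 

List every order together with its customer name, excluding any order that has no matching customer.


INNER JOIN keeps only orders rows whose customer_id matches an id in customers. Walk through each order:
  - order 1 (Lamp): customer_id=NULL, no match -> dropped
  - order 2 (Tablet): customer_id=NULL, no match -> dropped
  - order 3 (Phone): customer_id=3 -> matches Zoe
  - order 4 (Camera): customer_id=3 -> matches Zoe
  - order 5 (Pen): customer_id=4 -> matches Eve
So 2 of 5 rows are dropped.

SQL:
SELECT a.product, b.name AS customer
FROM orders a
INNER JOIN customers b ON a.customer_id = b.id

Result:
product | customer
--------+---------
Phone   | Zoe     
Camera  | Zoe     
Pen     | Eve     


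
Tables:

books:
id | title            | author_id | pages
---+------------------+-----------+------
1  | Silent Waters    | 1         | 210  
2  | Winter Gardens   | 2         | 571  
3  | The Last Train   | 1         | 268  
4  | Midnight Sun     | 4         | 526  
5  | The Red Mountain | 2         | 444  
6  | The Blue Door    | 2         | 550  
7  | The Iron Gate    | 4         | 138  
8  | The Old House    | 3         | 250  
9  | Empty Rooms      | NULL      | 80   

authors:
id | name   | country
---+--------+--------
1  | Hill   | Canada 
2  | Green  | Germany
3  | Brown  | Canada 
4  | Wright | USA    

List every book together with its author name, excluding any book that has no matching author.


INNER JOIN keeps only books rows whose author_id matches an id in authors. Walk through each book:
  - book 1 (Silent Waters): author_id=1 -> matches Hill
  - book 2 (Winter Gardens): author_id=2 -> matches Green
  - book 3 (The Last Train): author_id=1 -> matches Hill
  - book 4 (Midnight Sun): author_id=4 -> matches Wright
  - book 5 (The Red Mountain): author_id=2 -> matches Green
  - book 6 (The Blue Door): author_id=2 -> matches Green
  - book 7 (The Iron Gate): author_id=4 -> matches Wright
  - book 8 (The Old House): author_id=3 -> matches Brown
  - book 9 (Empty Rooms): author_id=NULL, no match -> dropped
So 1 of 9 rows is dropped.

SQL:
SELECT a.title, b.name AS author
FROM books a
INNER JOIN authors b ON a.author_id = b.id

Result:
title            | author
-----------------+-------
Silent Waters    | Hill  
Winter Gardens   | Green 
The Last Train   | Hill  
Midnight Sun     | Wright
The Red Mountain | Green 
The Blue Door    | Green 
The Iron Gate    | Wright
The Old House    | Brown 


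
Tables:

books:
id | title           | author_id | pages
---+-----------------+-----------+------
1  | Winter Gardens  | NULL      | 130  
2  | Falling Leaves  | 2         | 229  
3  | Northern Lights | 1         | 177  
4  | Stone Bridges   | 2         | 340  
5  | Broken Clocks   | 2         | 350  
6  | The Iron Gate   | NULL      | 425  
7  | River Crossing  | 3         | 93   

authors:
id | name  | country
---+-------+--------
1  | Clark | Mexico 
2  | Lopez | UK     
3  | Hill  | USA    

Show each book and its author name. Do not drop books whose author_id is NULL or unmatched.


LEFT JOIN keeps every row from books (the left table); where author_id has no match in authors, the author columns become NULL. Walk through each book:
  - book 1 (Winter Gardens): author_id=NULL, no match -> kept with NULL
  - book 2 (Falling Leaves): author_id=2 -> matches Lopez
  - book 3 (Northern Lights): author_id=1 -> matches Clark
  - book 4 (Stone Bridges): author_id=2 -> matches Lopez
  - book 5 (Broken Clocks): author_id=2 -> matches Lopez
  - book 6 (The Iron Gate): author_id=NULL, no match -> kept with NULL
  - book 7 (River Crossing): author_id=3 -> matches Hill
All 7 rows appear; 2 have NULL author.

SQL:
SELECT a.title, b.name AS author
FROM books a
LEFT JOIN authors b ON a.author_id = b.id

Result:
title           | author
----------------+-------
Winter Gardens  | NULL  
Falling Leaves  | Lopez 
Northern Lights | Clark 
Stone Bridges   | Lopez 
Broken Clocks   | Lopez 
The Iron Gate   | NULL  
River Crossing  | Hill  


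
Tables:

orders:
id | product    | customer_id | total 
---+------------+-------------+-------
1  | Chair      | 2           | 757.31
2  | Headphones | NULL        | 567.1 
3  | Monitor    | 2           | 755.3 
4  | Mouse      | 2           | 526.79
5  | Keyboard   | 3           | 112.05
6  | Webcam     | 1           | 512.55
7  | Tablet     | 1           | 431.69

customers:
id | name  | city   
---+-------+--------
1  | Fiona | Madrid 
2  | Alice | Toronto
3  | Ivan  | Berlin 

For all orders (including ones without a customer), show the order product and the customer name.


LEFT JOIN keeps every row from orders (the left table); where customer_id has no match in customers, the customer columns become NULL. Walk through each order:
  - order 1 (Chair): customer_id=2 -> matches Alice
  - order 2 (Headphones): customer_id=NULL, no match -> kept with NULL
  - order 3 (Monitor): customer_id=2 -> matches Alice
  - order 4 (Mouse): customer_id=2 -> matches Alice
  - order 5 (Keyboard): customer_id=3 -> matches Ivan
  - order 6 (Webcam): customer_id=1 -> matches Fiona
  - order 7 (Tablet): customer_id=1 -> matches Fiona
All 7 rows appear; 1 has NULL customer.

SQL:
SELECT a.product, b.name AS customer
FROM orders a
LEFT JOIN customers b ON a.customer_id = b.id

Result:
product    | customer
-----------+---------
Chair      | Alice   
Headphones | NULL    
Monitor    | Alice   
Mouse      | Alice   
Keyboard   | Ivan    
Webcam     | Fiona   
Tablet     | Fiona   


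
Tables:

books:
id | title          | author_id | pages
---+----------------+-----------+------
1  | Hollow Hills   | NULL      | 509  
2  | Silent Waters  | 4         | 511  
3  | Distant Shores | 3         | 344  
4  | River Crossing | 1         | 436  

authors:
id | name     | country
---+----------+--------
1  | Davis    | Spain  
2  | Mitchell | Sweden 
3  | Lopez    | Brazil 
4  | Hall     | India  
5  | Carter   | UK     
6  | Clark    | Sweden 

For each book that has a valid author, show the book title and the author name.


INNER JOIN keeps only books rows whose author_id matches an id in authors. Walk through each book:
  - book 1 (Hollow Hills): author_id=NULL, no match -> dropped
  - book 2 (Silent Waters): author_id=4 -> matches Hall
  - book 3 (Distant Shores): author_id=3 -> matches Lopez
  - book 4 (River Crossing): author_id=1 -> matches Davis
So 1 of 4 rows is dropped.

SQL:
SELECT a.title, b.name AS author
FROM books a
INNER JOIN authors b ON a.author_id = b.id

Result:
title          | author
---------------+-------
Silent Waters  | Hall  
Distant Shores | Lopez 
River Crossing | Davis 


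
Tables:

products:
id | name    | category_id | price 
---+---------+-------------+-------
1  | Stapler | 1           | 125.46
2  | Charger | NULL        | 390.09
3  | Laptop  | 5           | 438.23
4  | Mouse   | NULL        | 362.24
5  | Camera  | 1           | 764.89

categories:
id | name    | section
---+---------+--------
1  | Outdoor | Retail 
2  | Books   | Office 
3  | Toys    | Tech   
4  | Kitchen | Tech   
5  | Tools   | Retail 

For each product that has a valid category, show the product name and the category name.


INNER JOIN keeps only products rows whose category_id matches an id in categories. Walk through each product:
  - product 1 (Stapler): category_id=1 -> matches Outdoor
  - product 2 (Charger): category_id=NULL, no match -> dropped
  - product 3 (Laptop): category_id=5 -> matches Tools
  - product 4 (Mouse): category_id=NULL, no match -> dropped
  - product 5 (Camera): category_id=1 -> matches Outdoor
So 2 of 5 rows are dropped.

SQL:
SELECT a.name, b.name AS category
FROM products a
INNER JOIN categories b ON a.category_id = b.id

Result:
name    | category
--------+---------
Stapler | Outdoor 
Laptop  | Tools   
Camera  | Outdoor 


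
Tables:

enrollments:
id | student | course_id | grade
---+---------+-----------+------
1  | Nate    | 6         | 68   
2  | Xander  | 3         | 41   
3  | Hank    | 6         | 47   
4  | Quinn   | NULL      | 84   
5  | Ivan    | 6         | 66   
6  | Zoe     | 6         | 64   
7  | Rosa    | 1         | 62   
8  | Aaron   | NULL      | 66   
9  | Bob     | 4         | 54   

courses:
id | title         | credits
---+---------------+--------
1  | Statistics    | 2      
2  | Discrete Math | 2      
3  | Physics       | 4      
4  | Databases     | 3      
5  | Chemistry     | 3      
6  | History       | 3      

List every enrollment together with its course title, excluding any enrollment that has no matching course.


INNER JOIN keeps only enrollments rows whose course_id matches an id in courses. Walk through each enrollment:
  - enrollment 1 (Nate): course_id=6 -> matches History
  - enrollment 2 (Xander): course_id=3 -> matches Physics
  - enrollment 3 (Hank): course_id=6 -> matches History
  - enrollment 4 (Quinn): course_id=NULL, no match -> dropped
  - enrollment 5 (Ivan): course_id=6 -> matches History
  - enrollment 6 (Zoe): course_id=6 -> matches History
  - enrollment 7 (Rosa): course_id=1 -> matches Statistics
  - enrollment 8 (Aaron): course_id=NULL, no match -> dropped
  - enrollment 9 (Bob): course_id=4 -> matches Databases
So 2 of 9 rows are dropped.

SQL:
SELECT a.student, b.title AS course
FROM enrollments a
INNER JOIN courses b ON a.course_id = b.id

Result:
student | course    
--------+-----------
Nate    | History   
Xander  | Physics   
Hank    | History   
Ivan    | History   
Zoe     | History   
Rosa    | Statistics
Bob     | Databases 


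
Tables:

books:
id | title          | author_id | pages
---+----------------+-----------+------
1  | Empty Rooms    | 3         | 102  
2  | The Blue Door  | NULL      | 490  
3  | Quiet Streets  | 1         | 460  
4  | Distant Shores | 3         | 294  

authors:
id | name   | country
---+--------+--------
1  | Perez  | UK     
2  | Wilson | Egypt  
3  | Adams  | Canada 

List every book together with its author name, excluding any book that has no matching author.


INNER JOIN keeps only books rows whose author_id matches an id in authors. Walk through each book:
  - book 1 (Empty Rooms): author_id=3 -> matches Adams
  - book 2 (The Blue Door): author_id=NULL, no match -> dropped
  - book 3 (Quiet Streets): author_id=1 -> matches Perez
  - book 4 (Distant Shores): author_id=3 -> matches Adams
So 1 of 4 rows is dropped.

SQL:
SELECT a.title, b.name AS author
FROM books a
INNER JOIN authors b ON a.author_id = b.id

Result:
title          | author
---------------+-------
Empty Rooms    | Adams 
Quiet Streets  | Perez 
Distant Shores | Adams 


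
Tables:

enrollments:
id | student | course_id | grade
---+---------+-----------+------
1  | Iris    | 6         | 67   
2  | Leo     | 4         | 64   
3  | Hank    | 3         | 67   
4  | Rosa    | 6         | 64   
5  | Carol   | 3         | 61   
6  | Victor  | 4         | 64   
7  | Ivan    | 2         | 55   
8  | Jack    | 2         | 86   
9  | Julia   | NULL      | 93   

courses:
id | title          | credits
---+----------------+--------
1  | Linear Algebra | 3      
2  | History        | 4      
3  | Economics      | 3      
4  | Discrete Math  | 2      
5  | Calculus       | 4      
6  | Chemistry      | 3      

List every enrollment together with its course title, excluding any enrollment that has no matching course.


INNER JOIN keeps only enrollments rows whose course_id matches an id in courses. Walk through each enrollment:
  - enrollment 1 (Iris): course_id=6 -> matches Chemistry
  - enrollment 2 (Leo): course_id=4 -> matches Discrete Math
  - enrollment 3 (Hank): course_id=3 -> matches Economics
  - enrollment 4 (Rosa): course_id=6 -> matches Chemistry
  - enrollment 5 (Carol): course_id=3 -> matches Economics
  - enrollment 6 (Victor): course_id=4 -> matches Discrete Math
  - enrollment 7 (Ivan): course_id=2 -> matches History
  - enrollment 8 (Jack): course_id=2 -> matches History
  - enrollment 9 (Julia): course_id=NULL, no match -> dropped
So 1 of 9 rows is dropped.

SQL:
SELECT a.student, b.title AS course
FROM enrollments a
INNER JOIN courses b ON a.course_id = b.id

Result:
student | course       
--------+--------------
Iris    | Chemistry    
Leo     | Discrete Math
Hank    | Economics    
Rosa    | Chemistry    
Carol   | Economics    
Victor  | Discrete Math
Ivan    | History      
Jack    | History      


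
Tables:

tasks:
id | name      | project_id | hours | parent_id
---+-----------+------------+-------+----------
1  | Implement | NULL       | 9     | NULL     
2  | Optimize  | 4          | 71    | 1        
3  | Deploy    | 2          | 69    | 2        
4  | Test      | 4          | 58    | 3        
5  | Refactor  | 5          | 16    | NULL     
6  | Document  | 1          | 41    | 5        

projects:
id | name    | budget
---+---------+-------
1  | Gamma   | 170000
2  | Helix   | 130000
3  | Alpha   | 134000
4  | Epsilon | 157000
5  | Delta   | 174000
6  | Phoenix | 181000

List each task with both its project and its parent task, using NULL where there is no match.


Two LEFT JOINs from the same base table tasks: one to projects via project_id, one to tasks itself via parent_id. Both are LEFT so every task is preserved.
Match against projects:
  - task 1 (Implement): project_id=NULL, no match -> kept with NULL
  - task 2 (Optimize): project_id=4 -> matches Epsilon
  - task 3 (Deploy): project_id=2 -> matches Helix
  - task 4 (Test): project_id=4 -> matches Epsilon
  - task 5 (Refactor): project_id=5 -> matches Delta
  - task 6 (Document): project_id=1 -> matches Gamma
Match against tasks (self):
  - task 1 (Implement): parent_id=NULL -> NULL
  - task 2 (Optimize): parent_id=1 -> Implement
  - task 3 (Deploy): parent_id=2 -> Optimize
  - task 4 (Test): parent_id=3 -> Deploy
  - task 5 (Refactor): parent_id=NULL -> NULL
  - task 6 (Document): parent_id=5 -> Refactor

SQL:
SELECT a.name, b.name AS project, c.name AS parent
FROM tasks a
LEFT JOIN projects b ON a.project_id = b.id
LEFT JOIN tasks c ON a.parent_id = c.id

Result:
name      | project | parent   
----------+---------+----------
Implement | NULL    | NULL     
Optimize  | Epsilon | Implement
Deploy    | Helix   | Optimize 
Test      | Epsilon | Deploy   
Refactor  | Delta   | NULL     
Document  | Gamma   | Refactor 


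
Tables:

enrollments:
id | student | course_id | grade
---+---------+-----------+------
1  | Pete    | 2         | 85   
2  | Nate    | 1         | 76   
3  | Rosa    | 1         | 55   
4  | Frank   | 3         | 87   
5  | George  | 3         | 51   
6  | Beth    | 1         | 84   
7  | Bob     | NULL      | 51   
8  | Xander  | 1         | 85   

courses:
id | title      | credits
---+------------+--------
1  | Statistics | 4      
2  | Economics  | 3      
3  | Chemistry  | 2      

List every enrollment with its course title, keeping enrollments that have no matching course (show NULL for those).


LEFT JOIN keeps every row from enrollments (the left table); where course_id has no match in courses, the course columns become NULL. Walk through each enrollment:
  - enrollment 1 (Pete): course_id=2 -> matches Economics
  - enrollment 2 (Nate): course_id=1 -> matches Statistics
  - enrollment 3 (Rosa): course_id=1 -> matches Statistics
  - enrollment 4 (Frank): course_id=3 -> matches Chemistry
  - enrollment 5 (George): course_id=3 -> matches Chemistry
  - enrollment 6 (Beth): course_id=1 -> matches Statistics
  - enrollment 7 (Bob): course_id=NULL, no match -> kept with NULL
  - enrollment 8 (Xander): course_id=1 -> matches Statistics
All 8 rows appear; 1 has NULL course.

SQL:
SELECT a.student, b.title AS course
FROM enrollments a
LEFT JOIN courses b ON a.course_id = b.id

Result:
student | course    
--------+-----------
Pete    | Economics 
Nate    | Statistics
Rosa    | Statistics
Frank   | Chemistry 
George  | Chemistry 
Beth    | Statistics
Bob     | NULL      
Xander  | Statistics


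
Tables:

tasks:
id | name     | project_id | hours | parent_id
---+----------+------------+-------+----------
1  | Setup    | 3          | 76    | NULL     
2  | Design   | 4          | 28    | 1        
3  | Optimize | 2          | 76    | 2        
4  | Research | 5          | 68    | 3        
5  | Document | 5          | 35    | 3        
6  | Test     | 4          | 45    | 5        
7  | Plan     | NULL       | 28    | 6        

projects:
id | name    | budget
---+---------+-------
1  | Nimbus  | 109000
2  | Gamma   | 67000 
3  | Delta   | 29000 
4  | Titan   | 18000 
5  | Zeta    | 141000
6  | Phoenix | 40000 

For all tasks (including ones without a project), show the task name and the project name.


LEFT JOIN keeps every row from tasks (the left table); where project_id has no match in projects, the project columns become NULL. Walk through each task:
  - task 1 (Setup): project_id=3 -> matches Delta
  - task 2 (Design): project_id=4 -> matches Titan
  - task 3 (Optimize): project_id=2 -> matches Gamma
  - task 4 (Research): project_id=5 -> matches Zeta
  - task 5 (Document): project_id=5 -> matches Zeta
  - task 6 (Test): project_id=4 -> matches Titan
  - task 7 (Plan): project_id=NULL, no match -> kept with NULL
All 7 rows appear; 1 has NULL project.

SQL:
SELECT a.name, b.name AS project
FROM tasks a
LEFT JOIN projects b ON a.project_id = b.id

Result:
name     | project
---------+--------
Setup    | Delta  
Design   | Titan  
Optimize | Gamma  
Research | Zeta   
Document | Zeta   
Test     | Titan  
Plan     | NULL   


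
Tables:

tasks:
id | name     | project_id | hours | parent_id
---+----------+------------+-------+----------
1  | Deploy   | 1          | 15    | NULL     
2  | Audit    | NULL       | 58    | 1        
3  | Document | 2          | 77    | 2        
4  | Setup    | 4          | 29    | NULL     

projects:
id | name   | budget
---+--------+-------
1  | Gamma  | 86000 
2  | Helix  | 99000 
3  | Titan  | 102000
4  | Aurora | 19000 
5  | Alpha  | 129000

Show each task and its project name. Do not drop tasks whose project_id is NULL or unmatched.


LEFT JOIN keeps every row from tasks (the left table); where project_id has no match in projects, the project columns become NULL. Walk through each task:
  - task 1 (Deploy): project_id=1 -> matches Gamma
  - task 2 (Audit): project_id=NULL, no match -> kept with NULL
  - task 3 (Document): project_id=2 -> matches Helix
  - task 4 (Setup): project_id=4 -> matches Aurora
All 4 rows appear; 1 has NULL project.

SQL:
SELECT a.name, b.name AS project
FROM tasks a
LEFT JOIN projects b ON a.project_id = b.id

Result:
name     | project
---------+--------
Deploy   | Gamma  
Audit    | NULL   
Document | Helix  
Setup    | Aurora 


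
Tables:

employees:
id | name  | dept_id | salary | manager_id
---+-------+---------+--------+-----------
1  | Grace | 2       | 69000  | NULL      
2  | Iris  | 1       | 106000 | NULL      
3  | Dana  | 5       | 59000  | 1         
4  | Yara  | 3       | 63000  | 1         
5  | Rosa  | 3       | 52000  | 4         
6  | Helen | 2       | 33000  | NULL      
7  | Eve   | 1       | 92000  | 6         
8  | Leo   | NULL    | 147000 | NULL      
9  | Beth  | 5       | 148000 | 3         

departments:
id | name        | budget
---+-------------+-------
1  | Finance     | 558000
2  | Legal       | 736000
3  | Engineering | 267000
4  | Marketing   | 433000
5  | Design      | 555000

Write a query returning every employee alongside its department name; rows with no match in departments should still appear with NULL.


LEFT JOIN keeps every row from employees (the left table); where dept_id has no match in departments, the department columns become NULL. Walk through each employee:
  - employee 1 (Grace): dept_id=2 -> matches Legal
  - employee 2 (Iris): dept_id=1 -> matches Finance
  - employee 3 (Dana): dept_id=5 -> matches Design
  - employee 4 (Yara): dept_id=3 -> matches Engineering
  - employee 5 (Rosa): dept_id=3 -> matches Engineering
  - employee 6 (Helen): dept_id=2 -> matches Legal
  - employee 7 (Eve): dept_id=1 -> matches Finance
  - employee 8 (Leo): dept_id=NULL, no match -> kept with NULL
  - employee 9 (Beth): dept_id=5 -> matches Design
All 9 rows appear; 1 has NULL department.

SQL:
SELECT a.name, b.name AS department
FROM employees a
LEFT JOIN departments b ON a.dept_id = b.id

Result:
name  | department 
------+------------
Grace | Legal      
Iris  | Finance    
Dana  | Design     
Yara  | Engineering
Rosa  | Engineering
Helen | Legal      
Eve   | Finance    
Leo   | NULL       
Beth  | Design     


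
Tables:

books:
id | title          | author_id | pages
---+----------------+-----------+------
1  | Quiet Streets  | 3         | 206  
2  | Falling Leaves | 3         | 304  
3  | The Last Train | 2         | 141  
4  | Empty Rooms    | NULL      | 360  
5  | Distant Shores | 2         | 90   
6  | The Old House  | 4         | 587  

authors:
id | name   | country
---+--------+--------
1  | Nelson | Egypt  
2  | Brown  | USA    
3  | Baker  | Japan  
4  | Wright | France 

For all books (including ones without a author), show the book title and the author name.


LEFT JOIN keeps every row from books (the left table); where author_id has no match in authors, the author columns become NULL. Walk through each book:
  - book 1 (Quiet Streets): author_id=3 -> matches Baker
  - book 2 (Falling Leaves): author_id=3 -> matches Baker
  - book 3 (The Last Train): author_id=2 -> matches Brown
  - book 4 (Empty Rooms): author_id=NULL, no match -> kept with NULL
  - book 5 (Distant Shores): author_id=2 -> matches Brown
  - book 6 (The Old House): author_id=4 -> matches Wright
All 6 rows appear; 1 has NULL author.

SQL:
SELECT a.title, b.name AS author
FROM books a
LEFT JOIN authors b ON a.author_id = b.id

Result:
title          | author
---------------+-------
Quiet Streets  | Baker 
Falling Leaves | Baker 
The Last Train | Brown 
Empty Rooms    | NULL  
Distant Shores | Brown 
The Old House  | Wright


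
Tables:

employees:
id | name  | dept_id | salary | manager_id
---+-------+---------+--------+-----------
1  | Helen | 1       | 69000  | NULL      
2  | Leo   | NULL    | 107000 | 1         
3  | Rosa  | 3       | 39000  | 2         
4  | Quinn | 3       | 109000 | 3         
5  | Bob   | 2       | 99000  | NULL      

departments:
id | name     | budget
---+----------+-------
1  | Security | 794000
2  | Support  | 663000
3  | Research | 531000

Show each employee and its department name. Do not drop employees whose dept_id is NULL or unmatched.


LEFT JOIN keeps every row from employees (the left table); where dept_id has no match in departments, the department columns become NULL. Walk through each employee:
  - employee 1 (Helen): dept_id=1 -> matches Security
  - employee 2 (Leo): dept_id=NULL, no match -> kept with NULL
  - employee 3 (Rosa): dept_id=3 -> matches Research
  - employee 4 (Quinn): dept_id=3 -> matches Research
  - employee 5 (Bob): dept_id=2 -> matches Support
All 5 rows appear; 1 has NULL department.

SQL:
SELECT a.name, b.name AS department
FROM employees a
LEFT JOIN departments b ON a.dept_id = b.id

Result:
name  | department
------+-----------
Helen | Security  
Leo   | NULL      
Rosa  | Research  
Quinn | Research  
Bob   | Support   


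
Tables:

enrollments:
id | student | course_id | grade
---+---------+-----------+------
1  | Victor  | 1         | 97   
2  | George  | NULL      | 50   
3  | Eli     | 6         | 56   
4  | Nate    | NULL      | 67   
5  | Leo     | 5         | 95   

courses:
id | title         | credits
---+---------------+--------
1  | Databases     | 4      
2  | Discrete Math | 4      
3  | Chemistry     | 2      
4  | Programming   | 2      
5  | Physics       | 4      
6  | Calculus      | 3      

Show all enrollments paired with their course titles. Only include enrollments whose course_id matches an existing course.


INNER JOIN keeps only enrollments rows whose course_id matches an id in courses. Walk through each enrollment:
  - enrollment 1 (Victor): course_id=1 -> matches Databases
  - enrollment 2 (George): course_id=NULL, no match -> dropped
  - enrollment 3 (Eli): course_id=6 -> matches Calculus
  - enrollment 4 (Nate): course_id=NULL, no match -> dropped
  - enrollment 5 (Leo): course_id=5 -> matches Physics
So 2 of 5 rows are dropped.

SQL:
SELECT a.student, b.title AS course
FROM enrollments a
INNER JOIN courses b ON a.course_id = b.id

Result:
student | course   
--------+----------
Victor  | Databases
Eli     | Calculus 
Leo     | Physics  


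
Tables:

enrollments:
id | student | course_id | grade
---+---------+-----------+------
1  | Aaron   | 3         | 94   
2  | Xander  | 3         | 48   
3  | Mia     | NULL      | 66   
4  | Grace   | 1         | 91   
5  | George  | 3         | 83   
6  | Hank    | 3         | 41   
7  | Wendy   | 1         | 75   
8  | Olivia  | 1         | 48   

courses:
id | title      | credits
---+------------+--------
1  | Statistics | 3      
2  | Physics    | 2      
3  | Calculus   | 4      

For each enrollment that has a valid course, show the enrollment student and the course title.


INNER JOIN keeps only enrollments rows whose course_id matches an id in courses. Walk through each enrollment:
  - enrollment 1 (Aaron): course_id=3 -> matches Calculus
  - enrollment 2 (Xander): course_id=3 -> matches Calculus
  - enrollment 3 (Mia): course_id=NULL, no match -> dropped
  - enrollment 4 (Grace): course_id=1 -> matches Statistics
  - enrollment 5 (George): course_id=3 -> matches Calculus
  - enrollment 6 (Hank): course_id=3 -> matches Calculus
  - enrollment 7 (Wendy): course_id=1 -> matches Statistics
  - enrollment 8 (Olivia): course_id=1 -> matches Statistics
So 1 of 8 rows is dropped.

SQL:
SELECT a.student, b.title AS course
FROM enrollments a
INNER JOIN courses b ON a.course_id = b.id

Result:
student | course    
--------+-----------
Aaron   | Calculus  
Xander  | Calculus  
Grace   | Statistics
George  | Calculus  
Hank    | Calculus  
Wendy   | Statistics
Olivia  | Statistics


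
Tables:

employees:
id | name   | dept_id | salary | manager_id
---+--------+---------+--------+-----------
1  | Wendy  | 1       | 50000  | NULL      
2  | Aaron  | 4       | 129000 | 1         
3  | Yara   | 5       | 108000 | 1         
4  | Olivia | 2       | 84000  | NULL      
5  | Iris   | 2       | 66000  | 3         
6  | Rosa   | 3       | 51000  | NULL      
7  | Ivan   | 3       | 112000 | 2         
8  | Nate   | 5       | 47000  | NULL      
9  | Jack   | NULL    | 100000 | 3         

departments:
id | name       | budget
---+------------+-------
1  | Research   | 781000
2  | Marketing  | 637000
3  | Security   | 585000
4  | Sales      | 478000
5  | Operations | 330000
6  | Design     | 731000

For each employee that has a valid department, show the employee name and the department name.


INNER JOIN keeps only employees rows whose dept_id matches an id in departments. Walk through each employee:
  - employee 1 (Wendy): dept_id=1 -> matches Research
  - employee 2 (Aaron): dept_id=4 -> matches Sales
  - employee 3 (Yara): dept_id=5 -> matches Operations
  - employee 4 (Olivia): dept_id=2 -> matches Marketing
  - employee 5 (Iris): dept_id=2 -> matches Marketing
  - employee 6 (Rosa): dept_id=3 -> matches Security
  - employee 7 (Ivan): dept_id=3 -> matches Security
  - employee 8 (Nate): dept_id=5 -> matches Operations
  - employee 9 (Jack): dept_id=NULL, no match -> dropped
So 1 of 9 rows is dropped.

SQL:
SELECT a.name, b.name AS department
FROM employees a
INNER JOIN departments b ON a.dept_id = b.id

Result:
name   | department
-------+-----------
Wendy  | Research  
Aaron  | Sales     
Yara   | Operations
Olivia | Marketing 
Iris   | Marketing 
Rosa   | Security  
Ivan   | Security  
Nate   | Operations
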